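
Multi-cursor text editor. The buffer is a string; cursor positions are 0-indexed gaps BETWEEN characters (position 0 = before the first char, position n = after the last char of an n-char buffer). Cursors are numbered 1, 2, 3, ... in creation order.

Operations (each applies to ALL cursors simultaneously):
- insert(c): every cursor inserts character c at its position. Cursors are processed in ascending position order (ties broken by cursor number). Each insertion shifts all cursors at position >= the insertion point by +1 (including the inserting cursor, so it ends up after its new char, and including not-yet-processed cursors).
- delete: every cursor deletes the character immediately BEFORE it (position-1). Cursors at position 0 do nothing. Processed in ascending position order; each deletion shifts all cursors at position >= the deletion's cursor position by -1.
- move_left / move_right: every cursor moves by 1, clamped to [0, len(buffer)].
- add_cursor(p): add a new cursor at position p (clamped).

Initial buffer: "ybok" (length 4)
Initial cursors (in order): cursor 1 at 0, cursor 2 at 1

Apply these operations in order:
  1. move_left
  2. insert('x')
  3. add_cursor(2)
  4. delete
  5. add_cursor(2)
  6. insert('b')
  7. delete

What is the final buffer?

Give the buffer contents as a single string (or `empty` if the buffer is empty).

After op 1 (move_left): buffer="ybok" (len 4), cursors c1@0 c2@0, authorship ....
After op 2 (insert('x')): buffer="xxybok" (len 6), cursors c1@2 c2@2, authorship 12....
After op 3 (add_cursor(2)): buffer="xxybok" (len 6), cursors c1@2 c2@2 c3@2, authorship 12....
After op 4 (delete): buffer="ybok" (len 4), cursors c1@0 c2@0 c3@0, authorship ....
After op 5 (add_cursor(2)): buffer="ybok" (len 4), cursors c1@0 c2@0 c3@0 c4@2, authorship ....
After op 6 (insert('b')): buffer="bbbybbok" (len 8), cursors c1@3 c2@3 c3@3 c4@6, authorship 123..4..
After op 7 (delete): buffer="ybok" (len 4), cursors c1@0 c2@0 c3@0 c4@2, authorship ....

Answer: ybok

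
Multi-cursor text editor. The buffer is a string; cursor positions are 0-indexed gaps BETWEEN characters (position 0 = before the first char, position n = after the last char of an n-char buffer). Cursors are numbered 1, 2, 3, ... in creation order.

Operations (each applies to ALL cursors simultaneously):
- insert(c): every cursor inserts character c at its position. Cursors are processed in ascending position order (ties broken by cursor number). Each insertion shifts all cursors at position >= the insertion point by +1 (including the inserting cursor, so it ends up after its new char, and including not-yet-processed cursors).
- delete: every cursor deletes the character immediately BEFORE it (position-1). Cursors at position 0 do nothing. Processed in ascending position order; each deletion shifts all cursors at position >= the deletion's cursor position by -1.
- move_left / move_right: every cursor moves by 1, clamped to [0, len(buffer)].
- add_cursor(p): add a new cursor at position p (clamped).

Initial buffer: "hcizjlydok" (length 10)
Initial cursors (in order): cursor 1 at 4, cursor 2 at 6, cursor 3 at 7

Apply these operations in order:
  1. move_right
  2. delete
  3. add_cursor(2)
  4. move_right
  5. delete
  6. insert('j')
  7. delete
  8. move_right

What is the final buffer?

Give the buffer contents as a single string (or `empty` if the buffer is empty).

Answer: hck

Derivation:
After op 1 (move_right): buffer="hcizjlydok" (len 10), cursors c1@5 c2@7 c3@8, authorship ..........
After op 2 (delete): buffer="hcizlok" (len 7), cursors c1@4 c2@5 c3@5, authorship .......
After op 3 (add_cursor(2)): buffer="hcizlok" (len 7), cursors c4@2 c1@4 c2@5 c3@5, authorship .......
After op 4 (move_right): buffer="hcizlok" (len 7), cursors c4@3 c1@5 c2@6 c3@6, authorship .......
After op 5 (delete): buffer="hck" (len 3), cursors c1@2 c2@2 c3@2 c4@2, authorship ...
After op 6 (insert('j')): buffer="hcjjjjk" (len 7), cursors c1@6 c2@6 c3@6 c4@6, authorship ..1234.
After op 7 (delete): buffer="hck" (len 3), cursors c1@2 c2@2 c3@2 c4@2, authorship ...
After op 8 (move_right): buffer="hck" (len 3), cursors c1@3 c2@3 c3@3 c4@3, authorship ...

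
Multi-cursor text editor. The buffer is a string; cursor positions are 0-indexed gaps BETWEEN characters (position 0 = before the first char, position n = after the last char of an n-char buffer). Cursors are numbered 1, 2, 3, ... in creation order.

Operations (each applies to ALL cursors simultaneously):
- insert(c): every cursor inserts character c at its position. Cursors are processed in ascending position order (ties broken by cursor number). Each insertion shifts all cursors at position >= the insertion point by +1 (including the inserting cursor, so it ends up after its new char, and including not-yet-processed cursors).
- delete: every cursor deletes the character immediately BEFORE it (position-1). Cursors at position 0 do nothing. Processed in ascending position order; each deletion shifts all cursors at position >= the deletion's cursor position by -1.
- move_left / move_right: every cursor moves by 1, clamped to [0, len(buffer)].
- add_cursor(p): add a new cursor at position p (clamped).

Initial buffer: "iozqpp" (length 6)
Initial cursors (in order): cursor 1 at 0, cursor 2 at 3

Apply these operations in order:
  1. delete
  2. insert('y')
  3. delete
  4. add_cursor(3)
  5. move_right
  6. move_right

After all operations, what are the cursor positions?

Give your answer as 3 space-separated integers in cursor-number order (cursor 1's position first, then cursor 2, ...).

Answer: 2 4 5

Derivation:
After op 1 (delete): buffer="ioqpp" (len 5), cursors c1@0 c2@2, authorship .....
After op 2 (insert('y')): buffer="yioyqpp" (len 7), cursors c1@1 c2@4, authorship 1..2...
After op 3 (delete): buffer="ioqpp" (len 5), cursors c1@0 c2@2, authorship .....
After op 4 (add_cursor(3)): buffer="ioqpp" (len 5), cursors c1@0 c2@2 c3@3, authorship .....
After op 5 (move_right): buffer="ioqpp" (len 5), cursors c1@1 c2@3 c3@4, authorship .....
After op 6 (move_right): buffer="ioqpp" (len 5), cursors c1@2 c2@4 c3@5, authorship .....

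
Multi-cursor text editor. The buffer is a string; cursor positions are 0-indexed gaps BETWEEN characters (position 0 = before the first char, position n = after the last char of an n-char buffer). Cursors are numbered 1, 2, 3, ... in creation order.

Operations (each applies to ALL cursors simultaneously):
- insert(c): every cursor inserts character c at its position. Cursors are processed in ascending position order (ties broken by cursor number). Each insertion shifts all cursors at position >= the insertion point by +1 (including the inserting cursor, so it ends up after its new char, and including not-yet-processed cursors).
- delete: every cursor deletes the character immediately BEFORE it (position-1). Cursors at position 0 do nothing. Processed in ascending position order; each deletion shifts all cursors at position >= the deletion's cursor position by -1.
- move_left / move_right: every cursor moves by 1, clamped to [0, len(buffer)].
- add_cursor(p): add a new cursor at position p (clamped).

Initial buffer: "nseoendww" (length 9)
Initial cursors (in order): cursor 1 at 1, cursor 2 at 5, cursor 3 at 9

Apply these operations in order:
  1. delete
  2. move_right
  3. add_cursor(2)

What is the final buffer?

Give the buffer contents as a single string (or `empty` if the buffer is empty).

After op 1 (delete): buffer="seondw" (len 6), cursors c1@0 c2@3 c3@6, authorship ......
After op 2 (move_right): buffer="seondw" (len 6), cursors c1@1 c2@4 c3@6, authorship ......
After op 3 (add_cursor(2)): buffer="seondw" (len 6), cursors c1@1 c4@2 c2@4 c3@6, authorship ......

Answer: seondw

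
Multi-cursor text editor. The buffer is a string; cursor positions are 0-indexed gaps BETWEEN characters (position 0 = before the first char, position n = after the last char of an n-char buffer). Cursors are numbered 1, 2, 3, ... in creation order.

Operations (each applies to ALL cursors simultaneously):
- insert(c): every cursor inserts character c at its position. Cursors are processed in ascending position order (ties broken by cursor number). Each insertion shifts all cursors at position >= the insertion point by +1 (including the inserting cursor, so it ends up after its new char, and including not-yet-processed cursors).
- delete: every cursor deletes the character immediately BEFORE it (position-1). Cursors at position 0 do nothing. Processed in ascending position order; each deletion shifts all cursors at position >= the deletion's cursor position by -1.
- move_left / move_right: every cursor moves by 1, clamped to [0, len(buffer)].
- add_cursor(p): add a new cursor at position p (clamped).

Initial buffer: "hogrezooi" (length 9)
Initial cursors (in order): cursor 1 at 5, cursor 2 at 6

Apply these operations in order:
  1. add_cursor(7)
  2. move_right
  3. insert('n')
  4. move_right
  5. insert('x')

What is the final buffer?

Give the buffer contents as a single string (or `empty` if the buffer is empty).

After op 1 (add_cursor(7)): buffer="hogrezooi" (len 9), cursors c1@5 c2@6 c3@7, authorship .........
After op 2 (move_right): buffer="hogrezooi" (len 9), cursors c1@6 c2@7 c3@8, authorship .........
After op 3 (insert('n')): buffer="hogreznononi" (len 12), cursors c1@7 c2@9 c3@11, authorship ......1.2.3.
After op 4 (move_right): buffer="hogreznononi" (len 12), cursors c1@8 c2@10 c3@12, authorship ......1.2.3.
After op 5 (insert('x')): buffer="hogreznoxnoxnix" (len 15), cursors c1@9 c2@12 c3@15, authorship ......1.12.23.3

Answer: hogreznoxnoxnix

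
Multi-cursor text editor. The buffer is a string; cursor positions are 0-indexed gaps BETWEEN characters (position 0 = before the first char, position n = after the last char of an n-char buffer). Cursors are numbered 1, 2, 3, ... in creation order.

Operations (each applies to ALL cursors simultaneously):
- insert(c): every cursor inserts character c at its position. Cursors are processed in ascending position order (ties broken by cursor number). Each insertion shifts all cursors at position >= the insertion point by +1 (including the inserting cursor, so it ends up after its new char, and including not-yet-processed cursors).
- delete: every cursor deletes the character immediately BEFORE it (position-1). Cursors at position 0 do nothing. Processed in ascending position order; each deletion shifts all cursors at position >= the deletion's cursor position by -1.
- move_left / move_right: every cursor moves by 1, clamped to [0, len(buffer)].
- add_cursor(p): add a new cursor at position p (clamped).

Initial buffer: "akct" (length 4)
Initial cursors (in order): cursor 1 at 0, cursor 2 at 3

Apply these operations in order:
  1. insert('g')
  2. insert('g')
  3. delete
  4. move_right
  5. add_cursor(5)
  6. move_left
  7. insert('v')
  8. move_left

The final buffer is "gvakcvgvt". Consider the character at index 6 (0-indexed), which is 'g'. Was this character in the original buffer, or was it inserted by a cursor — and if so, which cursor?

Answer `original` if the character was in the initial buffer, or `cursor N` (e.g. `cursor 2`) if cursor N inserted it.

Answer: cursor 2

Derivation:
After op 1 (insert('g')): buffer="gakcgt" (len 6), cursors c1@1 c2@5, authorship 1...2.
After op 2 (insert('g')): buffer="ggakcggt" (len 8), cursors c1@2 c2@7, authorship 11...22.
After op 3 (delete): buffer="gakcgt" (len 6), cursors c1@1 c2@5, authorship 1...2.
After op 4 (move_right): buffer="gakcgt" (len 6), cursors c1@2 c2@6, authorship 1...2.
After op 5 (add_cursor(5)): buffer="gakcgt" (len 6), cursors c1@2 c3@5 c2@6, authorship 1...2.
After op 6 (move_left): buffer="gakcgt" (len 6), cursors c1@1 c3@4 c2@5, authorship 1...2.
After op 7 (insert('v')): buffer="gvakcvgvt" (len 9), cursors c1@2 c3@6 c2@8, authorship 11...322.
After op 8 (move_left): buffer="gvakcvgvt" (len 9), cursors c1@1 c3@5 c2@7, authorship 11...322.
Authorship (.=original, N=cursor N): 1 1 . . . 3 2 2 .
Index 6: author = 2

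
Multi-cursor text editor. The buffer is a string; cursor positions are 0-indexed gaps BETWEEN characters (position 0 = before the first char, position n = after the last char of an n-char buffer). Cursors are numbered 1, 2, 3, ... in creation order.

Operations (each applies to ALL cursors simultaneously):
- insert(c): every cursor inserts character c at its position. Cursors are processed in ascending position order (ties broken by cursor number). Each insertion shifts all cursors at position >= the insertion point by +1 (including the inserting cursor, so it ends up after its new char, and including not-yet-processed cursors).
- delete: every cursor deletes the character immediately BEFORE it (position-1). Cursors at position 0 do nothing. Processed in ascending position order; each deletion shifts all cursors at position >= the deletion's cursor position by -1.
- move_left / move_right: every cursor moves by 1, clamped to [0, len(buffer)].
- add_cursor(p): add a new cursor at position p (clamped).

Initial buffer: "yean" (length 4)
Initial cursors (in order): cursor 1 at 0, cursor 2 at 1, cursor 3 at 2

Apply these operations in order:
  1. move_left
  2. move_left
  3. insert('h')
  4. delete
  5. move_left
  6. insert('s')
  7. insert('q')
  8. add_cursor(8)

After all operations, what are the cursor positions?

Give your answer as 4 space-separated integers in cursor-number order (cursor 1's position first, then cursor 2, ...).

After op 1 (move_left): buffer="yean" (len 4), cursors c1@0 c2@0 c3@1, authorship ....
After op 2 (move_left): buffer="yean" (len 4), cursors c1@0 c2@0 c3@0, authorship ....
After op 3 (insert('h')): buffer="hhhyean" (len 7), cursors c1@3 c2@3 c3@3, authorship 123....
After op 4 (delete): buffer="yean" (len 4), cursors c1@0 c2@0 c3@0, authorship ....
After op 5 (move_left): buffer="yean" (len 4), cursors c1@0 c2@0 c3@0, authorship ....
After op 6 (insert('s')): buffer="sssyean" (len 7), cursors c1@3 c2@3 c3@3, authorship 123....
After op 7 (insert('q')): buffer="sssqqqyean" (len 10), cursors c1@6 c2@6 c3@6, authorship 123123....
After op 8 (add_cursor(8)): buffer="sssqqqyean" (len 10), cursors c1@6 c2@6 c3@6 c4@8, authorship 123123....

Answer: 6 6 6 8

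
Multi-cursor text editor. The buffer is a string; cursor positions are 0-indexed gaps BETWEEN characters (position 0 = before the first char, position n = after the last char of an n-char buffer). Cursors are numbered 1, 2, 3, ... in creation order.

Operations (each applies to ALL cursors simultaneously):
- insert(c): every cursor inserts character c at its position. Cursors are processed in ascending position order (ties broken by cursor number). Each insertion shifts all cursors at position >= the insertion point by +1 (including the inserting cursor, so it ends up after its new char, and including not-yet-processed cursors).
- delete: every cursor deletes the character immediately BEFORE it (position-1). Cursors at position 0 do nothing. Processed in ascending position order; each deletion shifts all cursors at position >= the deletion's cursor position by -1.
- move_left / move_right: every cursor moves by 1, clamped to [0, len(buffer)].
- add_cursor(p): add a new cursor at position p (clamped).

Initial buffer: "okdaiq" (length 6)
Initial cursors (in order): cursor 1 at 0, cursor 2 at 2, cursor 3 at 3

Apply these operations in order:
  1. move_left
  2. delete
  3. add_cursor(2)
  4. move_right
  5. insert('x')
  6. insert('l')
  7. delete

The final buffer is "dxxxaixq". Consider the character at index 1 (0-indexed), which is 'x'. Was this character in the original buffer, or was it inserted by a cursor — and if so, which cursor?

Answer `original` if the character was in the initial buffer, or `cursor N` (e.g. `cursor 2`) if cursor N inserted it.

After op 1 (move_left): buffer="okdaiq" (len 6), cursors c1@0 c2@1 c3@2, authorship ......
After op 2 (delete): buffer="daiq" (len 4), cursors c1@0 c2@0 c3@0, authorship ....
After op 3 (add_cursor(2)): buffer="daiq" (len 4), cursors c1@0 c2@0 c3@0 c4@2, authorship ....
After op 4 (move_right): buffer="daiq" (len 4), cursors c1@1 c2@1 c3@1 c4@3, authorship ....
After op 5 (insert('x')): buffer="dxxxaixq" (len 8), cursors c1@4 c2@4 c3@4 c4@7, authorship .123..4.
After op 6 (insert('l')): buffer="dxxxlllaixlq" (len 12), cursors c1@7 c2@7 c3@7 c4@11, authorship .123123..44.
After op 7 (delete): buffer="dxxxaixq" (len 8), cursors c1@4 c2@4 c3@4 c4@7, authorship .123..4.
Authorship (.=original, N=cursor N): . 1 2 3 . . 4 .
Index 1: author = 1

Answer: cursor 1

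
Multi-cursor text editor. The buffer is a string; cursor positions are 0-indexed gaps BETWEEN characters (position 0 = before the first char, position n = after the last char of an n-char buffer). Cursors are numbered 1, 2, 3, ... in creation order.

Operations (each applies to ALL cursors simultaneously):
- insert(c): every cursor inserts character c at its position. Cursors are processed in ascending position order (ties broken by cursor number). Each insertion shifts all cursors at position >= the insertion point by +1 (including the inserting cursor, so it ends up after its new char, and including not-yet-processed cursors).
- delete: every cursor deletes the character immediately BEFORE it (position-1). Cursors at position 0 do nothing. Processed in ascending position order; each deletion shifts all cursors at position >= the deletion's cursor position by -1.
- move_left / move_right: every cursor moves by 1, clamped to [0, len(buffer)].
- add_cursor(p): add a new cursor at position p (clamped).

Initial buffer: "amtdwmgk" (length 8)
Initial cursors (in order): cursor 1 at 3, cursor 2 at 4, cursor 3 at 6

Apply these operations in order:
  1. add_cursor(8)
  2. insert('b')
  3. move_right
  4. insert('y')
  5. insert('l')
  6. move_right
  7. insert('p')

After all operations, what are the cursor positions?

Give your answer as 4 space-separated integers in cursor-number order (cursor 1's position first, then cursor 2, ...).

After op 1 (add_cursor(8)): buffer="amtdwmgk" (len 8), cursors c1@3 c2@4 c3@6 c4@8, authorship ........
After op 2 (insert('b')): buffer="amtbdbwmbgkb" (len 12), cursors c1@4 c2@6 c3@9 c4@12, authorship ...1.2..3..4
After op 3 (move_right): buffer="amtbdbwmbgkb" (len 12), cursors c1@5 c2@7 c3@10 c4@12, authorship ...1.2..3..4
After op 4 (insert('y')): buffer="amtbdybwymbgykby" (len 16), cursors c1@6 c2@9 c3@13 c4@16, authorship ...1.12.2.3.3.44
After op 5 (insert('l')): buffer="amtbdylbwylmbgylkbyl" (len 20), cursors c1@7 c2@11 c3@16 c4@20, authorship ...1.112.22.3.33.444
After op 6 (move_right): buffer="amtbdylbwylmbgylkbyl" (len 20), cursors c1@8 c2@12 c3@17 c4@20, authorship ...1.112.22.3.33.444
After op 7 (insert('p')): buffer="amtbdylbpwylmpbgylkpbylp" (len 24), cursors c1@9 c2@14 c3@20 c4@24, authorship ...1.1121.22.23.33.34444

Answer: 9 14 20 24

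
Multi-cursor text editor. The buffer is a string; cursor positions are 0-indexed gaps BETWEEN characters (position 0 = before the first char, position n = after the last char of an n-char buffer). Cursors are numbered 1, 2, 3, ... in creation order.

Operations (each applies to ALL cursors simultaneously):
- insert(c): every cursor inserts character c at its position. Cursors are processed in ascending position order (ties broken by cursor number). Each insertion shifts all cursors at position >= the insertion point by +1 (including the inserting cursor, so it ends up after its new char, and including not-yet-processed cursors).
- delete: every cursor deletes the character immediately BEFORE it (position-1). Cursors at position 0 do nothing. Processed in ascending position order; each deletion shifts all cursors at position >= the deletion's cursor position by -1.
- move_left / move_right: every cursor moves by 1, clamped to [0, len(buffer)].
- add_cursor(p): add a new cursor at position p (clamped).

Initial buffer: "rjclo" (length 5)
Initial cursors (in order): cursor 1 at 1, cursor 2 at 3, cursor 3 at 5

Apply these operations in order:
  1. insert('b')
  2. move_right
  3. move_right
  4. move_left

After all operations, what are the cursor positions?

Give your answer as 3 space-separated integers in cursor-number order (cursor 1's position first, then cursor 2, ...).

Answer: 3 6 7

Derivation:
After op 1 (insert('b')): buffer="rbjcblob" (len 8), cursors c1@2 c2@5 c3@8, authorship .1..2..3
After op 2 (move_right): buffer="rbjcblob" (len 8), cursors c1@3 c2@6 c3@8, authorship .1..2..3
After op 3 (move_right): buffer="rbjcblob" (len 8), cursors c1@4 c2@7 c3@8, authorship .1..2..3
After op 4 (move_left): buffer="rbjcblob" (len 8), cursors c1@3 c2@6 c3@7, authorship .1..2..3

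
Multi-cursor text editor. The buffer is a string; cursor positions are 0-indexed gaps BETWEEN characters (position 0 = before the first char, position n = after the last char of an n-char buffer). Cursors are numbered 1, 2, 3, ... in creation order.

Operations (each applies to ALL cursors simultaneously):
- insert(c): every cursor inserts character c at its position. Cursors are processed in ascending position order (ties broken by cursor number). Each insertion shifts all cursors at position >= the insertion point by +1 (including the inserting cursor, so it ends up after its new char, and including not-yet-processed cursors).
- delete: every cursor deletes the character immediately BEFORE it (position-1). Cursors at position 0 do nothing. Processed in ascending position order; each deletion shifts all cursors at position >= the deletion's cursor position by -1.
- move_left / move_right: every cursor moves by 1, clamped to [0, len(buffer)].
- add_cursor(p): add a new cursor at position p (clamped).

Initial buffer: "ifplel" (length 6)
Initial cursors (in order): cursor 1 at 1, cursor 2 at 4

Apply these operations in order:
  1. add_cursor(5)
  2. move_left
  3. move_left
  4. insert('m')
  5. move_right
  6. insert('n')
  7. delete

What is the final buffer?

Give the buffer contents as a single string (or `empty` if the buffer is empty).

Answer: mifmpmlel

Derivation:
After op 1 (add_cursor(5)): buffer="ifplel" (len 6), cursors c1@1 c2@4 c3@5, authorship ......
After op 2 (move_left): buffer="ifplel" (len 6), cursors c1@0 c2@3 c3@4, authorship ......
After op 3 (move_left): buffer="ifplel" (len 6), cursors c1@0 c2@2 c3@3, authorship ......
After op 4 (insert('m')): buffer="mifmpmlel" (len 9), cursors c1@1 c2@4 c3@6, authorship 1..2.3...
After op 5 (move_right): buffer="mifmpmlel" (len 9), cursors c1@2 c2@5 c3@7, authorship 1..2.3...
After op 6 (insert('n')): buffer="minfmpnmlnel" (len 12), cursors c1@3 c2@7 c3@10, authorship 1.1.2.23.3..
After op 7 (delete): buffer="mifmpmlel" (len 9), cursors c1@2 c2@5 c3@7, authorship 1..2.3...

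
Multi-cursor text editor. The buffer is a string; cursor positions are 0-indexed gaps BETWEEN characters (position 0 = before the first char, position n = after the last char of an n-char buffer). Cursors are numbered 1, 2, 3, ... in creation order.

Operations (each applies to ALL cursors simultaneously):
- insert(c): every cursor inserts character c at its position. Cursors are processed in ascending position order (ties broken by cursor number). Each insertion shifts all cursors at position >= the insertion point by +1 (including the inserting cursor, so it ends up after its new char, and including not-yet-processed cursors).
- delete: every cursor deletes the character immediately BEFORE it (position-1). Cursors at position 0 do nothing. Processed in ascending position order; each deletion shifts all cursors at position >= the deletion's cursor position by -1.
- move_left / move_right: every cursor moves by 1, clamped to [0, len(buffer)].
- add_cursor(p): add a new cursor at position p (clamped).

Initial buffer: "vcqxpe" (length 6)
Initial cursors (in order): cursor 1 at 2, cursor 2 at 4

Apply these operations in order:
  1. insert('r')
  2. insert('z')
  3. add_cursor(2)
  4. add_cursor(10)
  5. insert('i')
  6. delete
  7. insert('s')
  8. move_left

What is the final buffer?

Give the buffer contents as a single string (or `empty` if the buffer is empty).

After op 1 (insert('r')): buffer="vcrqxrpe" (len 8), cursors c1@3 c2@6, authorship ..1..2..
After op 2 (insert('z')): buffer="vcrzqxrzpe" (len 10), cursors c1@4 c2@8, authorship ..11..22..
After op 3 (add_cursor(2)): buffer="vcrzqxrzpe" (len 10), cursors c3@2 c1@4 c2@8, authorship ..11..22..
After op 4 (add_cursor(10)): buffer="vcrzqxrzpe" (len 10), cursors c3@2 c1@4 c2@8 c4@10, authorship ..11..22..
After op 5 (insert('i')): buffer="vcirziqxrzipei" (len 14), cursors c3@3 c1@6 c2@11 c4@14, authorship ..3111..222..4
After op 6 (delete): buffer="vcrzqxrzpe" (len 10), cursors c3@2 c1@4 c2@8 c4@10, authorship ..11..22..
After op 7 (insert('s')): buffer="vcsrzsqxrzspes" (len 14), cursors c3@3 c1@6 c2@11 c4@14, authorship ..3111..222..4
After op 8 (move_left): buffer="vcsrzsqxrzspes" (len 14), cursors c3@2 c1@5 c2@10 c4@13, authorship ..3111..222..4

Answer: vcsrzsqxrzspes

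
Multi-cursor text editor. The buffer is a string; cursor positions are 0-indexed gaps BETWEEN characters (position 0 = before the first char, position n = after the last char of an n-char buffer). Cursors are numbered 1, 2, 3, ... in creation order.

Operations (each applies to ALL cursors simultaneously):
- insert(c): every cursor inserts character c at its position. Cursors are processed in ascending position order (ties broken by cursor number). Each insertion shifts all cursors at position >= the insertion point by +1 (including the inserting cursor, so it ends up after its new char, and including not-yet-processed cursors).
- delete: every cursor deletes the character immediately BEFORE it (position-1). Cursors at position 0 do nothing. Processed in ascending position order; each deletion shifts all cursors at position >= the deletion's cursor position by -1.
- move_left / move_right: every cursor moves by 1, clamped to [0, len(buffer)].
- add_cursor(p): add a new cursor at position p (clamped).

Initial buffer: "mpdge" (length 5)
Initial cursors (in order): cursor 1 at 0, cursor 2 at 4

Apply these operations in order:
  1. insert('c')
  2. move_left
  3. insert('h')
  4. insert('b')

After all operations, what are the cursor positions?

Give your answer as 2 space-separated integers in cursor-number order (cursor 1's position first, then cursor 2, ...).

Answer: 2 9

Derivation:
After op 1 (insert('c')): buffer="cmpdgce" (len 7), cursors c1@1 c2@6, authorship 1....2.
After op 2 (move_left): buffer="cmpdgce" (len 7), cursors c1@0 c2@5, authorship 1....2.
After op 3 (insert('h')): buffer="hcmpdghce" (len 9), cursors c1@1 c2@7, authorship 11....22.
After op 4 (insert('b')): buffer="hbcmpdghbce" (len 11), cursors c1@2 c2@9, authorship 111....222.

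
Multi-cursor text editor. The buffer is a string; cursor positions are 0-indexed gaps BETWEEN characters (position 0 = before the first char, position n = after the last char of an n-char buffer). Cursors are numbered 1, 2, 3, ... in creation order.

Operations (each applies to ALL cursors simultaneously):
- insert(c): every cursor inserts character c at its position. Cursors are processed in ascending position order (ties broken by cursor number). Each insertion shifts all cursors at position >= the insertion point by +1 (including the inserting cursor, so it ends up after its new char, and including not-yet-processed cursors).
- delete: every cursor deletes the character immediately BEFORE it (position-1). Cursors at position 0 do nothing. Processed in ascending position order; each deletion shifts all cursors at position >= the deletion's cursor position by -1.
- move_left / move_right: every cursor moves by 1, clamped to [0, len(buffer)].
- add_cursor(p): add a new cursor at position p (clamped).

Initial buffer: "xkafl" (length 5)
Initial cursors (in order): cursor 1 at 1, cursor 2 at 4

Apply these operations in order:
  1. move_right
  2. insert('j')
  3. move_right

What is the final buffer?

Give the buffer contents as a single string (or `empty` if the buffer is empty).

Answer: xkjaflj

Derivation:
After op 1 (move_right): buffer="xkafl" (len 5), cursors c1@2 c2@5, authorship .....
After op 2 (insert('j')): buffer="xkjaflj" (len 7), cursors c1@3 c2@7, authorship ..1...2
After op 3 (move_right): buffer="xkjaflj" (len 7), cursors c1@4 c2@7, authorship ..1...2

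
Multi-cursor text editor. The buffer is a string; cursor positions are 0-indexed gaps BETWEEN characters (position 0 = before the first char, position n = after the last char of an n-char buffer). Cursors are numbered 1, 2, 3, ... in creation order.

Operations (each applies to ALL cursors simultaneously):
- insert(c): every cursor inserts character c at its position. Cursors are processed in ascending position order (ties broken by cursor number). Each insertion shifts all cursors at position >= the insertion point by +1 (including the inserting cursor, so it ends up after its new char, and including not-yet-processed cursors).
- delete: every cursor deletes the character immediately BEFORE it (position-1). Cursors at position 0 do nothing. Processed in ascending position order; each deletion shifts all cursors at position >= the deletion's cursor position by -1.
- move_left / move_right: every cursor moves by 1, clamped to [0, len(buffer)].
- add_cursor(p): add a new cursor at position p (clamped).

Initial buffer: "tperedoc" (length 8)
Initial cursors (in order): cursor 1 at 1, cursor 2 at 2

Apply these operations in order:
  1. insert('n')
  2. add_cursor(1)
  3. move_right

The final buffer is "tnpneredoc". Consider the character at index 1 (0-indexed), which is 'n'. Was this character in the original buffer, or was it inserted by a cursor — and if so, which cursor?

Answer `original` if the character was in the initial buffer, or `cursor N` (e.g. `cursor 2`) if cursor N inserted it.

Answer: cursor 1

Derivation:
After op 1 (insert('n')): buffer="tnpneredoc" (len 10), cursors c1@2 c2@4, authorship .1.2......
After op 2 (add_cursor(1)): buffer="tnpneredoc" (len 10), cursors c3@1 c1@2 c2@4, authorship .1.2......
After op 3 (move_right): buffer="tnpneredoc" (len 10), cursors c3@2 c1@3 c2@5, authorship .1.2......
Authorship (.=original, N=cursor N): . 1 . 2 . . . . . .
Index 1: author = 1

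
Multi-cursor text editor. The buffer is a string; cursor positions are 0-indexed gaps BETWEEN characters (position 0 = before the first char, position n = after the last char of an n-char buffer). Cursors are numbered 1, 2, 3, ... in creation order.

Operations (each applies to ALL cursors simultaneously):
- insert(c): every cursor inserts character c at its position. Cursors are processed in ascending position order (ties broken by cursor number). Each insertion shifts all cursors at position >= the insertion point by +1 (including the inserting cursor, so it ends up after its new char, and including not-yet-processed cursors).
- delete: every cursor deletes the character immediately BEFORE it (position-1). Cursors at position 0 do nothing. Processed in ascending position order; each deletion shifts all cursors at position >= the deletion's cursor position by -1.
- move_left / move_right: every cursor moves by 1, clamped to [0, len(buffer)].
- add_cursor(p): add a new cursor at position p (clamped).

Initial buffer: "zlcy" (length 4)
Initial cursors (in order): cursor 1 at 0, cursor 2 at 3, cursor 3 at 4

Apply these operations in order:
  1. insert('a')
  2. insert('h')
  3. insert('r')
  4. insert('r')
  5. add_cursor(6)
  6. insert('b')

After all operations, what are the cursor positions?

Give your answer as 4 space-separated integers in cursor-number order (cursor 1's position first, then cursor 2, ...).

Answer: 5 14 20 8

Derivation:
After op 1 (insert('a')): buffer="azlcaya" (len 7), cursors c1@1 c2@5 c3@7, authorship 1...2.3
After op 2 (insert('h')): buffer="ahzlcahyah" (len 10), cursors c1@2 c2@7 c3@10, authorship 11...22.33
After op 3 (insert('r')): buffer="ahrzlcahryahr" (len 13), cursors c1@3 c2@9 c3@13, authorship 111...222.333
After op 4 (insert('r')): buffer="ahrrzlcahrryahrr" (len 16), cursors c1@4 c2@11 c3@16, authorship 1111...2222.3333
After op 5 (add_cursor(6)): buffer="ahrrzlcahrryahrr" (len 16), cursors c1@4 c4@6 c2@11 c3@16, authorship 1111...2222.3333
After op 6 (insert('b')): buffer="ahrrbzlbcahrrbyahrrb" (len 20), cursors c1@5 c4@8 c2@14 c3@20, authorship 11111..4.22222.33333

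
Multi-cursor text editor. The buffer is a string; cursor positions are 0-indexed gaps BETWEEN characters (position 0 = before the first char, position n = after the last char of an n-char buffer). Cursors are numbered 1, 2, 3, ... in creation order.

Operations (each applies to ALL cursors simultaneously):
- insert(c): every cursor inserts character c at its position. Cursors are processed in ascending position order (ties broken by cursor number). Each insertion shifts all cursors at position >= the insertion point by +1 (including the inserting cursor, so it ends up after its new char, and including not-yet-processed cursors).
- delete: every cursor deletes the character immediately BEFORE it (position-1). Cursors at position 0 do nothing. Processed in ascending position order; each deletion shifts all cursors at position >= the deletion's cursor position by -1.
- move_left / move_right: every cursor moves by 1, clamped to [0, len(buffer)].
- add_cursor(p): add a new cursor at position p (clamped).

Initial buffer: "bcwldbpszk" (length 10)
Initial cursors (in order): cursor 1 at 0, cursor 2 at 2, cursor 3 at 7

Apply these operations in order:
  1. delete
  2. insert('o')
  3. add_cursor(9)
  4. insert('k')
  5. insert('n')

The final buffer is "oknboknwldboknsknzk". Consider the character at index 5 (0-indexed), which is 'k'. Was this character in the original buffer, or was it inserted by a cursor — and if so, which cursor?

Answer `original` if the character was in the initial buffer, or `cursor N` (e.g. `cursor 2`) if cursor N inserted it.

After op 1 (delete): buffer="bwldbszk" (len 8), cursors c1@0 c2@1 c3@5, authorship ........
After op 2 (insert('o')): buffer="obowldboszk" (len 11), cursors c1@1 c2@3 c3@8, authorship 1.2....3...
After op 3 (add_cursor(9)): buffer="obowldboszk" (len 11), cursors c1@1 c2@3 c3@8 c4@9, authorship 1.2....3...
After op 4 (insert('k')): buffer="okbokwldbokskzk" (len 15), cursors c1@2 c2@5 c3@11 c4@13, authorship 11.22....33.4..
After op 5 (insert('n')): buffer="oknboknwldboknsknzk" (len 19), cursors c1@3 c2@7 c3@14 c4@17, authorship 111.222....333.44..
Authorship (.=original, N=cursor N): 1 1 1 . 2 2 2 . . . . 3 3 3 . 4 4 . .
Index 5: author = 2

Answer: cursor 2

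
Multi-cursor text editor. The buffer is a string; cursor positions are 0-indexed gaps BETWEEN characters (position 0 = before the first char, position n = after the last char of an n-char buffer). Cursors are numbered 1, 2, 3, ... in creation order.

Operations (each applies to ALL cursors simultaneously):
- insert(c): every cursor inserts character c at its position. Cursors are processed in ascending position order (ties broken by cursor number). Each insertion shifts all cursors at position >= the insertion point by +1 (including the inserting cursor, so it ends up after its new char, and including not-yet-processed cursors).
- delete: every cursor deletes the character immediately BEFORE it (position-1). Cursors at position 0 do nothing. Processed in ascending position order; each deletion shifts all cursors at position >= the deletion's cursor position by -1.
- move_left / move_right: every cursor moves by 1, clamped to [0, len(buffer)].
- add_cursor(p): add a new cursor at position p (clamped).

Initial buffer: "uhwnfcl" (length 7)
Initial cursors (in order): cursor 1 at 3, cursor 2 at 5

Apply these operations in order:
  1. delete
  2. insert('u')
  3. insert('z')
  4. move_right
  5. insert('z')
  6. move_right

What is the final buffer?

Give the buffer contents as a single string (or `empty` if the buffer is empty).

Answer: uhuznzuzczl

Derivation:
After op 1 (delete): buffer="uhncl" (len 5), cursors c1@2 c2@3, authorship .....
After op 2 (insert('u')): buffer="uhunucl" (len 7), cursors c1@3 c2@5, authorship ..1.2..
After op 3 (insert('z')): buffer="uhuznuzcl" (len 9), cursors c1@4 c2@7, authorship ..11.22..
After op 4 (move_right): buffer="uhuznuzcl" (len 9), cursors c1@5 c2@8, authorship ..11.22..
After op 5 (insert('z')): buffer="uhuznzuzczl" (len 11), cursors c1@6 c2@10, authorship ..11.122.2.
After op 6 (move_right): buffer="uhuznzuzczl" (len 11), cursors c1@7 c2@11, authorship ..11.122.2.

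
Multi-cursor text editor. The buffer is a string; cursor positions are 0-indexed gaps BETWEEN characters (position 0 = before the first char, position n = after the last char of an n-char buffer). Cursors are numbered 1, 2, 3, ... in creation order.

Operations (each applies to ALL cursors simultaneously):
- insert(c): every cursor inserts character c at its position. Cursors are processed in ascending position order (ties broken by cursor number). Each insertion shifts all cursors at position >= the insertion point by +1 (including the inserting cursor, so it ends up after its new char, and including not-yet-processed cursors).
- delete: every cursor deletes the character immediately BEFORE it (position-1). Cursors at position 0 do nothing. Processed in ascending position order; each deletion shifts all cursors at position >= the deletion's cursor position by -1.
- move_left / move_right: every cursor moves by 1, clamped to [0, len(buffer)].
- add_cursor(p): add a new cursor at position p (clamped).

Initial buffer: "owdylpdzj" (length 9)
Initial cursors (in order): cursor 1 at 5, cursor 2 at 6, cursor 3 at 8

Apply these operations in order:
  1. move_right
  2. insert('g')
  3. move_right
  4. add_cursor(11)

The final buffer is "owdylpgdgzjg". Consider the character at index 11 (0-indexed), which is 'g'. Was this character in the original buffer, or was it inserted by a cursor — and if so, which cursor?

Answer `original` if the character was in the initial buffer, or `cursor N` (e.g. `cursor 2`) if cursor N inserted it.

After op 1 (move_right): buffer="owdylpdzj" (len 9), cursors c1@6 c2@7 c3@9, authorship .........
After op 2 (insert('g')): buffer="owdylpgdgzjg" (len 12), cursors c1@7 c2@9 c3@12, authorship ......1.2..3
After op 3 (move_right): buffer="owdylpgdgzjg" (len 12), cursors c1@8 c2@10 c3@12, authorship ......1.2..3
After op 4 (add_cursor(11)): buffer="owdylpgdgzjg" (len 12), cursors c1@8 c2@10 c4@11 c3@12, authorship ......1.2..3
Authorship (.=original, N=cursor N): . . . . . . 1 . 2 . . 3
Index 11: author = 3

Answer: cursor 3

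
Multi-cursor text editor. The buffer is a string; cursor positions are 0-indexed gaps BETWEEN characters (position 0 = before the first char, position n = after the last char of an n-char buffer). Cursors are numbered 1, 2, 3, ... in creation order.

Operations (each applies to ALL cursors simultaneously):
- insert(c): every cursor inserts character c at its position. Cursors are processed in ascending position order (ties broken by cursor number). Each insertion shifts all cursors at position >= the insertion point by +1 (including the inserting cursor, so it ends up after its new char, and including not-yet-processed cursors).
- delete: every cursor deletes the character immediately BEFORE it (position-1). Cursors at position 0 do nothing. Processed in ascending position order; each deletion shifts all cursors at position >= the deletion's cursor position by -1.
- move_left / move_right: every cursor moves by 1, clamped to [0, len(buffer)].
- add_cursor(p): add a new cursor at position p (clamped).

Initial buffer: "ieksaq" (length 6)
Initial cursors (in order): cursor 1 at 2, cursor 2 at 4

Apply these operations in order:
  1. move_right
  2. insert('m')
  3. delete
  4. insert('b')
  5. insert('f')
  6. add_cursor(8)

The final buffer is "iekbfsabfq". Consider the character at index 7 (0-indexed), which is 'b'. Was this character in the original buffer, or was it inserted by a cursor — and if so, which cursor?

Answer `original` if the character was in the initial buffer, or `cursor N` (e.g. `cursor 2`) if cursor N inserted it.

After op 1 (move_right): buffer="ieksaq" (len 6), cursors c1@3 c2@5, authorship ......
After op 2 (insert('m')): buffer="iekmsamq" (len 8), cursors c1@4 c2@7, authorship ...1..2.
After op 3 (delete): buffer="ieksaq" (len 6), cursors c1@3 c2@5, authorship ......
After op 4 (insert('b')): buffer="iekbsabq" (len 8), cursors c1@4 c2@7, authorship ...1..2.
After op 5 (insert('f')): buffer="iekbfsabfq" (len 10), cursors c1@5 c2@9, authorship ...11..22.
After op 6 (add_cursor(8)): buffer="iekbfsabfq" (len 10), cursors c1@5 c3@8 c2@9, authorship ...11..22.
Authorship (.=original, N=cursor N): . . . 1 1 . . 2 2 .
Index 7: author = 2

Answer: cursor 2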